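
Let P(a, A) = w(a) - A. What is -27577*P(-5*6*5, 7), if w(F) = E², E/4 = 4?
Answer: -6866673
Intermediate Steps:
E = 16 (E = 4*4 = 16)
w(F) = 256 (w(F) = 16² = 256)
P(a, A) = 256 - A
-27577*P(-5*6*5, 7) = -27577*(256 - 1*7) = -27577*(256 - 7) = -27577*249 = -6866673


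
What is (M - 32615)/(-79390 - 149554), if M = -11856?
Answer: 44471/228944 ≈ 0.19424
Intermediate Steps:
(M - 32615)/(-79390 - 149554) = (-11856 - 32615)/(-79390 - 149554) = -44471/(-228944) = -44471*(-1/228944) = 44471/228944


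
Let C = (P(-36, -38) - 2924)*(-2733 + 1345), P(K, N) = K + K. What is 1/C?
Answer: 1/4158448 ≈ 2.4047e-7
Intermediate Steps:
P(K, N) = 2*K
C = 4158448 (C = (2*(-36) - 2924)*(-2733 + 1345) = (-72 - 2924)*(-1388) = -2996*(-1388) = 4158448)
1/C = 1/4158448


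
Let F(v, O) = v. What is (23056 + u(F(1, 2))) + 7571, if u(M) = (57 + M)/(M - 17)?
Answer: 244987/8 ≈ 30623.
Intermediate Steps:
u(M) = (57 + M)/(-17 + M)
(23056 + u(F(1, 2))) + 7571 = (23056 + (57 + 1)/(-17 + 1)) + 7571 = (23056 + 58/(-16)) + 7571 = (23056 - 1/16*58) + 7571 = (23056 - 29/8) + 7571 = 184419/8 + 7571 = 244987/8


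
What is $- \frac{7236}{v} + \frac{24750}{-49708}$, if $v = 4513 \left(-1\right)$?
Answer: $\frac{123995169}{112166102} \approx 1.1055$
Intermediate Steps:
$v = -4513$
$- \frac{7236}{v} + \frac{24750}{-49708} = - \frac{7236}{-4513} + \frac{24750}{-49708} = \left(-7236\right) \left(- \frac{1}{4513}\right) + 24750 \left(- \frac{1}{49708}\right) = \frac{7236}{4513} - \frac{12375}{24854} = \frac{123995169}{112166102}$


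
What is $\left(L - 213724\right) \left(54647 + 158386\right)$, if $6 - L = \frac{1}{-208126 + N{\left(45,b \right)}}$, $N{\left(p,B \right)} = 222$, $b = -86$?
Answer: $- \frac{9465658449416343}{207904} \approx -4.5529 \cdot 10^{10}$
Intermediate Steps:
$L = \frac{1247425}{207904}$ ($L = 6 - \frac{1}{-208126 + 222} = 6 - \frac{1}{-207904} = 6 - - \frac{1}{207904} = 6 + \frac{1}{207904} = \frac{1247425}{207904} \approx 6.0$)
$\left(L - 213724\right) \left(54647 + 158386\right) = \left(\frac{1247425}{207904} - 213724\right) \left(54647 + 158386\right) = \left(- \frac{44432827071}{207904}\right) 213033 = - \frac{9465658449416343}{207904}$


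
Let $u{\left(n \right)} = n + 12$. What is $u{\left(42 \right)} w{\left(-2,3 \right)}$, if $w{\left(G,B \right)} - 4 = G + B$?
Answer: $270$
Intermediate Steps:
$u{\left(n \right)} = 12 + n$
$w{\left(G,B \right)} = 4 + B + G$ ($w{\left(G,B \right)} = 4 + \left(G + B\right) = 4 + \left(B + G\right) = 4 + B + G$)
$u{\left(42 \right)} w{\left(-2,3 \right)} = \left(12 + 42\right) \left(4 + 3 - 2\right) = 54 \cdot 5 = 270$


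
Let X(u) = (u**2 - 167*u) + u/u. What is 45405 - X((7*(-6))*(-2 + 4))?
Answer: 24320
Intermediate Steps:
X(u) = 1 + u**2 - 167*u (X(u) = (u**2 - 167*u) + 1 = 1 + u**2 - 167*u)
45405 - X((7*(-6))*(-2 + 4)) = 45405 - (1 + ((7*(-6))*(-2 + 4))**2 - 167*7*(-6)*(-2 + 4)) = 45405 - (1 + (-42*2)**2 - (-7014)*2) = 45405 - (1 + (-84)**2 - 167*(-84)) = 45405 - (1 + 7056 + 14028) = 45405 - 1*21085 = 45405 - 21085 = 24320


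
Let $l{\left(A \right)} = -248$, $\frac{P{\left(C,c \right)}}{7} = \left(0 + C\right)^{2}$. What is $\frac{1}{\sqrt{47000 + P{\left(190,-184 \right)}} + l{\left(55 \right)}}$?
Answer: $\frac{62}{59549} + \frac{45 \sqrt{37}}{119098} \approx 0.0033395$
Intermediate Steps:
$P{\left(C,c \right)} = 7 C^{2}$ ($P{\left(C,c \right)} = 7 \left(0 + C\right)^{2} = 7 C^{2}$)
$\frac{1}{\sqrt{47000 + P{\left(190,-184 \right)}} + l{\left(55 \right)}} = \frac{1}{\sqrt{47000 + 7 \cdot 190^{2}} - 248} = \frac{1}{\sqrt{47000 + 7 \cdot 36100} - 248} = \frac{1}{\sqrt{47000 + 252700} - 248} = \frac{1}{\sqrt{299700} - 248} = \frac{1}{90 \sqrt{37} - 248} = \frac{1}{-248 + 90 \sqrt{37}}$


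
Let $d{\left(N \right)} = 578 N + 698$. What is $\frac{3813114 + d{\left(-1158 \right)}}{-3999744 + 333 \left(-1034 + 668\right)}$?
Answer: $- \frac{1572244}{2060811} \approx -0.76293$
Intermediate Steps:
$d{\left(N \right)} = 698 + 578 N$
$\frac{3813114 + d{\left(-1158 \right)}}{-3999744 + 333 \left(-1034 + 668\right)} = \frac{3813114 + \left(698 + 578 \left(-1158\right)\right)}{-3999744 + 333 \left(-1034 + 668\right)} = \frac{3813114 + \left(698 - 669324\right)}{-3999744 + 333 \left(-366\right)} = \frac{3813114 - 668626}{-3999744 - 121878} = \frac{3144488}{-4121622} = 3144488 \left(- \frac{1}{4121622}\right) = - \frac{1572244}{2060811}$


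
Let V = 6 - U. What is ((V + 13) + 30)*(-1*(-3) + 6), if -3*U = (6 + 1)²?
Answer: 588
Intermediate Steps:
U = -49/3 (U = -(6 + 1)²/3 = -⅓*7² = -⅓*49 = -49/3 ≈ -16.333)
V = 67/3 (V = 6 - 1*(-49/3) = 6 + 49/3 = 67/3 ≈ 22.333)
((V + 13) + 30)*(-1*(-3) + 6) = ((67/3 + 13) + 30)*(-1*(-3) + 6) = (106/3 + 30)*(3 + 6) = (196/3)*9 = 588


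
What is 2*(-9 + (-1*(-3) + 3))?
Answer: -6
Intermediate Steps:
2*(-9 + (-1*(-3) + 3)) = 2*(-9 + (3 + 3)) = 2*(-9 + 6) = 2*(-3) = -6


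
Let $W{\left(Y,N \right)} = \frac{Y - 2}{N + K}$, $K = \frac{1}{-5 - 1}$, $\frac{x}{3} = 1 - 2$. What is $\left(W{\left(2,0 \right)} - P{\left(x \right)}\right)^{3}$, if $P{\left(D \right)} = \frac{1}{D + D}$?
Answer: $\frac{1}{216} \approx 0.0046296$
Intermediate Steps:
$x = -3$ ($x = 3 \left(1 - 2\right) = 3 \left(-1\right) = -3$)
$K = - \frac{1}{6}$ ($K = \frac{1}{-6} = - \frac{1}{6} \approx -0.16667$)
$P{\left(D \right)} = \frac{1}{2 D}$
$W{\left(Y,N \right)} = \frac{-2 + Y}{- \frac{1}{6} + N}$ ($W{\left(Y,N \right)} = \frac{Y - 2}{N - \frac{1}{6}} = \frac{-2 + Y}{- \frac{1}{6} + N}$)
$\left(W{\left(2,0 \right)} - P{\left(x \right)}\right)^{3} = \left(\frac{6 \left(-2 + 2\right)}{-1 + 6 \cdot 0} - \frac{1}{2 \left(-3\right)}\right)^{3} = \left(6 \frac{1}{-1 + 0} \cdot 0 - \frac{1}{2} \left(- \frac{1}{3}\right)\right)^{3} = \left(6 \frac{1}{-1} \cdot 0 - - \frac{1}{6}\right)^{3} = \left(6 \left(-1\right) 0 + \frac{1}{6}\right)^{3} = \left(0 + \frac{1}{6}\right)^{3} = \left(\frac{1}{6}\right)^{3} = \frac{1}{216}$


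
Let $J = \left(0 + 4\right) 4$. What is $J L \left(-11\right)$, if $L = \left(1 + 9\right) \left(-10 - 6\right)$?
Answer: $28160$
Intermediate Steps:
$J = 16$ ($J = 4 \cdot 4 = 16$)
$L = -160$ ($L = 10 \left(-16\right) = -160$)
$J L \left(-11\right) = 16 \left(-160\right) \left(-11\right) = \left(-2560\right) \left(-11\right) = 28160$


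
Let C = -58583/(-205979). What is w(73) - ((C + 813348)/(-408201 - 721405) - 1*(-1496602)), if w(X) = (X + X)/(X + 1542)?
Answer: -29598857488478044889/19777384713290 ≈ -1.4966e+6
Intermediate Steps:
w(X) = 2*X/(1542 + X) (w(X) = (2*X)/(1542 + X) = 2*X/(1542 + X))
C = 58583/205979 (C = -58583*(-1/205979) = 58583/205979 ≈ 0.28441)
w(73) - ((C + 813348)/(-408201 - 721405) - 1*(-1496602)) = 2*73/(1542 + 73) - ((58583/205979 + 813348)/(-408201 - 721405) - 1*(-1496602)) = 2*73/1615 - ((167532666275/205979)/(-1129606) + 1496602) = 2*73*(1/1615) - ((167532666275/205979)*(-1/1129606) + 1496602) = 146/1615 - (-167532666275/232675114274 + 1496602) = 146/1615 - 1*348221873840030673/232675114274 = 146/1615 - 348221873840030673/232675114274 = -29598857488478044889/19777384713290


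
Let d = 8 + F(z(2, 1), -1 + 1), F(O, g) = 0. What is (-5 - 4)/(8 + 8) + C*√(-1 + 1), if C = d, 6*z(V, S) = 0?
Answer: -9/16 ≈ -0.56250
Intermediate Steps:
z(V, S) = 0 (z(V, S) = (⅙)*0 = 0)
d = 8 (d = 8 + 0 = 8)
C = 8
(-5 - 4)/(8 + 8) + C*√(-1 + 1) = (-5 - 4)/(8 + 8) + 8*√(-1 + 1) = -9/16 + 8*√0 = -9*1/16 + 8*0 = -9/16 + 0 = -9/16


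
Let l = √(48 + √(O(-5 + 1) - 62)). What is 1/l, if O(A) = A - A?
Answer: (48 + I*√62)^(-½) ≈ 0.14291 - 0.011644*I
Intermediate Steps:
O(A) = 0
l = √(48 + I*√62) (l = √(48 + √(0 - 62)) = √(48 + √(-62)) = √(48 + I*√62) ≈ 6.9513 + 0.56637*I)
1/l = 1/(√(48 + I*√62)) = (48 + I*√62)^(-½)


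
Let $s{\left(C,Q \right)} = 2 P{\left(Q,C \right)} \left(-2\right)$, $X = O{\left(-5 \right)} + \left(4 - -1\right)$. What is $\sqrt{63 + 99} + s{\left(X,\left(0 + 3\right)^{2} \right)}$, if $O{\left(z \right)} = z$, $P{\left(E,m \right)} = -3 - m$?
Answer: $12 + 9 \sqrt{2} \approx 24.728$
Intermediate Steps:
$X = 0$ ($X = -5 + \left(4 - -1\right) = -5 + \left(4 + 1\right) = -5 + 5 = 0$)
$s{\left(C,Q \right)} = 12 + 4 C$ ($s{\left(C,Q \right)} = 2 \left(-3 - C\right) \left(-2\right) = \left(-6 - 2 C\right) \left(-2\right) = 12 + 4 C$)
$\sqrt{63 + 99} + s{\left(X,\left(0 + 3\right)^{2} \right)} = \sqrt{63 + 99} + \left(12 + 4 \cdot 0\right) = \sqrt{162} + \left(12 + 0\right) = 9 \sqrt{2} + 12 = 12 + 9 \sqrt{2}$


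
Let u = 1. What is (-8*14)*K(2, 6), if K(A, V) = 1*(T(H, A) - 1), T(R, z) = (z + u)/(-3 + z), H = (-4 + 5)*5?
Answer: 448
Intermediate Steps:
H = 5 (H = 1*5 = 5)
T(R, z) = (1 + z)/(-3 + z) (T(R, z) = (z + 1)/(-3 + z) = (1 + z)/(-3 + z))
K(A, V) = -1 + (1 + A)/(-3 + A) (K(A, V) = 1*((1 + A)/(-3 + A) - 1) = 1*(-1 + (1 + A)/(-3 + A)) = -1 + (1 + A)/(-3 + A))
(-8*14)*K(2, 6) = (-8*14)*(4/(-3 + 2)) = -448/(-1) = -448*(-1) = -112*(-4) = 448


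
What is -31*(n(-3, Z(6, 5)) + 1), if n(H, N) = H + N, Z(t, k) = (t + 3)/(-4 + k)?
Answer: -217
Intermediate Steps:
Z(t, k) = (3 + t)/(-4 + k)
-31*(n(-3, Z(6, 5)) + 1) = -31*((-3 + (3 + 6)/(-4 + 5)) + 1) = -31*((-3 + 9/1) + 1) = -31*((-3 + 1*9) + 1) = -31*((-3 + 9) + 1) = -31*(6 + 1) = -31*7 = -217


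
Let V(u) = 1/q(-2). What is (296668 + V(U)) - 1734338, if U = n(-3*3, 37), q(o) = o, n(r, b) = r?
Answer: -2875341/2 ≈ -1.4377e+6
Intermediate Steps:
U = -9 (U = -3*3 = -9)
V(u) = -1/2 (V(u) = 1/(-2) = -1/2)
(296668 + V(U)) - 1734338 = (296668 - 1/2) - 1734338 = 593335/2 - 1734338 = -2875341/2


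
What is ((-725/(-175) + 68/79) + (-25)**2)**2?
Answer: 121376985664/305809 ≈ 3.9690e+5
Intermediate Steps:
((-725/(-175) + 68/79) + (-25)**2)**2 = ((-725*(-1/175) + 68*(1/79)) + 625)**2 = ((29/7 + 68/79) + 625)**2 = (2767/553 + 625)**2 = (348392/553)**2 = 121376985664/305809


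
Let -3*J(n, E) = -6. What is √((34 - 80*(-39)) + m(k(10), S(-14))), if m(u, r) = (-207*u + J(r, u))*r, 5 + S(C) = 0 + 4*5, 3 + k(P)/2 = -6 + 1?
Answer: 8*√826 ≈ 229.92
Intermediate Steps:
J(n, E) = 2 (J(n, E) = -⅓*(-6) = 2)
k(P) = -16 (k(P) = -6 + 2*(-6 + 1) = -6 + 2*(-5) = -6 - 10 = -16)
S(C) = 15 (S(C) = -5 + (0 + 4*5) = -5 + (0 + 20) = -5 + 20 = 15)
m(u, r) = r*(2 - 207*u) (m(u, r) = (-207*u + 2)*r = (2 - 207*u)*r = r*(2 - 207*u))
√((34 - 80*(-39)) + m(k(10), S(-14))) = √((34 - 80*(-39)) + 15*(2 - 207*(-16))) = √((34 + 3120) + 15*(2 + 3312)) = √(3154 + 15*3314) = √(3154 + 49710) = √52864 = 8*√826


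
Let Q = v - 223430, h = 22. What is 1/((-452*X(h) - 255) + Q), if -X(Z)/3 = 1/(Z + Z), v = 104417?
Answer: -11/1311609 ≈ -8.3866e-6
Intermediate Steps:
X(Z) = -3/(2*Z) (X(Z) = -3/(Z + Z) = -3*1/(2*Z) = -3/(2*Z))
Q = -119013 (Q = 104417 - 223430 = -119013)
1/((-452*X(h) - 255) + Q) = 1/((-(-678)/22 - 255) - 119013) = 1/((-452*(-3/44) - 255) - 119013) = 1/((339/11 - 255) - 119013) = 1/(-2466/11 - 119013) = 1/(-1311609/11) = -11/1311609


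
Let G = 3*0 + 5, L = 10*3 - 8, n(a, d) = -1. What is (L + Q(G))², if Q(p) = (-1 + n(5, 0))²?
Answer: 676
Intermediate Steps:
L = 22 (L = 30 - 8 = 22)
G = 5 (G = 0 + 5 = 5)
Q(p) = 4 (Q(p) = (-1 - 1)² = (-2)² = 4)
(L + Q(G))² = (22 + 4)² = 26² = 676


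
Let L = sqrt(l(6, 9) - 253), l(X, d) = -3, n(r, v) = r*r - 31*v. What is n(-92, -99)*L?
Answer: 184528*I ≈ 1.8453e+5*I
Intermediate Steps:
n(r, v) = r**2 - 31*v
L = 16*I (L = sqrt(-3 - 253) = sqrt(-256) = 16*I ≈ 16.0*I)
n(-92, -99)*L = ((-92)**2 - 31*(-99))*(16*I) = (8464 + 3069)*(16*I) = 11533*(16*I) = 184528*I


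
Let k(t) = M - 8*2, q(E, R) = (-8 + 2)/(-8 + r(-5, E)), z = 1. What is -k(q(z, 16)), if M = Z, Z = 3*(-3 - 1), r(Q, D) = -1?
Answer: 28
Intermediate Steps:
q(E, R) = 2/3 (q(E, R) = (-8 + 2)/(-8 - 1) = -6/(-9) = -6*(-1/9) = 2/3)
Z = -12 (Z = 3*(-4) = -12)
M = -12
k(t) = -28 (k(t) = -12 - 8*2 = -12 - 16 = -28)
-k(q(z, 16)) = -1*(-28) = 28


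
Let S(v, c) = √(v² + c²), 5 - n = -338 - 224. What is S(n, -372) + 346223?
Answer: 346223 + 3*√51097 ≈ 3.4690e+5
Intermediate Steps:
n = 567 (n = 5 - (-338 - 224) = 5 - 1*(-562) = 5 + 562 = 567)
S(v, c) = √(c² + v²)
S(n, -372) + 346223 = √((-372)² + 567²) + 346223 = √(138384 + 321489) + 346223 = √459873 + 346223 = 3*√51097 + 346223 = 346223 + 3*√51097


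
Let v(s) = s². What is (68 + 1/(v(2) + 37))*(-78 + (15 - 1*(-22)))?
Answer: -2789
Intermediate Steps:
(68 + 1/(v(2) + 37))*(-78 + (15 - 1*(-22))) = (68 + 1/(2² + 37))*(-78 + (15 - 1*(-22))) = (68 + 1/(4 + 37))*(-78 + (15 + 22)) = (68 + 1/41)*(-78 + 37) = (68 + 1/41)*(-41) = (2789/41)*(-41) = -2789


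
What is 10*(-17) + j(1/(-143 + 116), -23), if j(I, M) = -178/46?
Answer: -3999/23 ≈ -173.87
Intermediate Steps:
j(I, M) = -89/23 (j(I, M) = -178*1/46 = -89/23)
10*(-17) + j(1/(-143 + 116), -23) = 10*(-17) - 89/23 = -170 - 89/23 = -3999/23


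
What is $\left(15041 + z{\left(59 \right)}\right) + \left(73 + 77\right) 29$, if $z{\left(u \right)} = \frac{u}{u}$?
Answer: $19392$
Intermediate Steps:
$z{\left(u \right)} = 1$
$\left(15041 + z{\left(59 \right)}\right) + \left(73 + 77\right) 29 = \left(15041 + 1\right) + \left(73 + 77\right) 29 = 15042 + 150 \cdot 29 = 15042 + 4350 = 19392$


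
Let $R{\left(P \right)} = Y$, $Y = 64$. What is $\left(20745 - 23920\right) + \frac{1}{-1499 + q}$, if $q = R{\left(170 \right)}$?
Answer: $- \frac{4556126}{1435} \approx -3175.0$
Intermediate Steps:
$R{\left(P \right)} = 64$
$q = 64$
$\left(20745 - 23920\right) + \frac{1}{-1499 + q} = \left(20745 - 23920\right) + \frac{1}{-1499 + 64} = -3175 + \frac{1}{-1435} = -3175 - \frac{1}{1435} = - \frac{4556126}{1435}$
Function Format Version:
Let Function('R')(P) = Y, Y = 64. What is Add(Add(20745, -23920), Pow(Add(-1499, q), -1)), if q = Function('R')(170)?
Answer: Rational(-4556126, 1435) ≈ -3175.0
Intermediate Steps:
Function('R')(P) = 64
q = 64
Add(Add(20745, -23920), Pow(Add(-1499, q), -1)) = Add(Add(20745, -23920), Pow(Add(-1499, 64), -1)) = Add(-3175, Pow(-1435, -1)) = Add(-3175, Rational(-1, 1435)) = Rational(-4556126, 1435)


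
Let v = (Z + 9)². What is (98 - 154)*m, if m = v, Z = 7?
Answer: -14336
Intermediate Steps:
v = 256 (v = (7 + 9)² = 16² = 256)
m = 256
(98 - 154)*m = (98 - 154)*256 = -56*256 = -14336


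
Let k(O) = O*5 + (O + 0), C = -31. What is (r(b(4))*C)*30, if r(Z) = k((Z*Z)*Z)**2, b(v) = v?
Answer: -137134080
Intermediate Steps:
k(O) = 6*O (k(O) = 5*O + O = 6*O)
r(Z) = 36*Z**6 (r(Z) = (6*((Z*Z)*Z))**2 = (6*(Z**2*Z))**2 = (6*Z**3)**2 = 36*Z**6)
(r(b(4))*C)*30 = ((36*4**6)*(-31))*30 = ((36*4096)*(-31))*30 = (147456*(-31))*30 = -4571136*30 = -137134080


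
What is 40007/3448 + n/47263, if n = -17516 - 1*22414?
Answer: 1753172201/162962824 ≈ 10.758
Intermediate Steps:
n = -39930 (n = -17516 - 22414 = -39930)
40007/3448 + n/47263 = 40007/3448 - 39930/47263 = 1753172201/162962824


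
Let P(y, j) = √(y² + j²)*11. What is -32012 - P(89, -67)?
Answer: -32012 - 11*√12410 ≈ -33237.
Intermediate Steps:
P(y, j) = 11*√(j² + y²) (P(y, j) = √(j² + y²)*11 = 11*√(j² + y²))
-32012 - P(89, -67) = -32012 - 11*√((-67)² + 89²) = -32012 - 11*√(4489 + 7921) = -32012 - 11*√12410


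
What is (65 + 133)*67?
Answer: 13266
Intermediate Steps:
(65 + 133)*67 = 198*67 = 13266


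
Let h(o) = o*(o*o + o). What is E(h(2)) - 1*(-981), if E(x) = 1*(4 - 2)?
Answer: 983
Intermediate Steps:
h(o) = o*(o + o²) (h(o) = o*(o² + o) = o*(o + o²))
E(x) = 2 (E(x) = 1*2 = 2)
E(h(2)) - 1*(-981) = 2 - 1*(-981) = 2 + 981 = 983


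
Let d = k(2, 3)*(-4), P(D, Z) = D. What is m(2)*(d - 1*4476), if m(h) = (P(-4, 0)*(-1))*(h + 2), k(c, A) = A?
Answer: -71808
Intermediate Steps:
m(h) = 8 + 4*h (m(h) = (-4*(-1))*(h + 2) = 4*(2 + h) = 8 + 4*h)
d = -12 (d = 3*(-4) = -12)
m(2)*(d - 1*4476) = (8 + 4*2)*(-12 - 1*4476) = (8 + 8)*(-12 - 4476) = 16*(-4488) = -71808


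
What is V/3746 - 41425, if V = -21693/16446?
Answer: -850686077331/20535572 ≈ -41425.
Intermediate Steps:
V = -7231/5482 (V = -21693*1/16446 = -7231/5482 ≈ -1.3190)
V/3746 - 41425 = -7231/5482/3746 - 41425 = -7231/5482*1/3746 - 41425 = -7231/20535572 - 41425 = -850686077331/20535572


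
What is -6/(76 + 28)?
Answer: -3/52 ≈ -0.057692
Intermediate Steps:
-6/(76 + 28) = -6/104 = (1/104)*(-6) = -3/52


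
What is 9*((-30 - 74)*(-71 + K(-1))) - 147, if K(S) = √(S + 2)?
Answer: 65373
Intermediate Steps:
K(S) = √(2 + S)
9*((-30 - 74)*(-71 + K(-1))) - 147 = 9*((-30 - 74)*(-71 + √(2 - 1))) - 147 = 9*(-104*(-71 + √1)) - 147 = 9*(-104*(-71 + 1)) - 147 = 9*(-104*(-70)) - 147 = 9*7280 - 147 = 65520 - 147 = 65373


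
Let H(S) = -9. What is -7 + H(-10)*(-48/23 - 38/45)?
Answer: 2229/115 ≈ 19.383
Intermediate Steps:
-7 + H(-10)*(-48/23 - 38/45) = -7 - 9*(-48/23 - 38/45) = -7 - 9*(-3034/1035) = -7 + 3034/115 = 2229/115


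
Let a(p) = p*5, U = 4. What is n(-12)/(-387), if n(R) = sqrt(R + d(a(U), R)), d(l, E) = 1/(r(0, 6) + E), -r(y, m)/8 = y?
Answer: -I*sqrt(435)/2322 ≈ -0.0089822*I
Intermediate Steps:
r(y, m) = -8*y
a(p) = 5*p
d(l, E) = 1/E (d(l, E) = 1/(-8*0 + E) = 1/(0 + E) = 1/E)
n(R) = sqrt(R + 1/R)
n(-12)/(-387) = sqrt(-12 + 1/(-12))/(-387) = sqrt(-12 - 1/12)*(-1/387) = sqrt(-145/12)*(-1/387) = (I*sqrt(435)/6)*(-1/387) = -I*sqrt(435)/2322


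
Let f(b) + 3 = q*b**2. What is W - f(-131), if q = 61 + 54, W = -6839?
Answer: -1980351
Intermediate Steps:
q = 115
f(b) = -3 + 115*b**2
W - f(-131) = -6839 - (-3 + 115*(-131)**2) = -6839 - (-3 + 115*17161) = -6839 - (-3 + 1973515) = -6839 - 1*1973512 = -6839 - 1973512 = -1980351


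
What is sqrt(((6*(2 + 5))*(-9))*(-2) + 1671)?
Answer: sqrt(2427) ≈ 49.265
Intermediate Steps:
sqrt(((6*(2 + 5))*(-9))*(-2) + 1671) = sqrt(((6*7)*(-9))*(-2) + 1671) = sqrt((42*(-9))*(-2) + 1671) = sqrt(-378*(-2) + 1671) = sqrt(756 + 1671) = sqrt(2427)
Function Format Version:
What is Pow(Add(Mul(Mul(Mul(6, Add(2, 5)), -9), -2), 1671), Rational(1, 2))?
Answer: Pow(2427, Rational(1, 2)) ≈ 49.265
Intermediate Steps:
Pow(Add(Mul(Mul(Mul(6, Add(2, 5)), -9), -2), 1671), Rational(1, 2)) = Pow(Add(Mul(Mul(Mul(6, 7), -9), -2), 1671), Rational(1, 2)) = Pow(Add(Mul(Mul(42, -9), -2), 1671), Rational(1, 2)) = Pow(Add(Mul(-378, -2), 1671), Rational(1, 2)) = Pow(Add(756, 1671), Rational(1, 2)) = Pow(2427, Rational(1, 2))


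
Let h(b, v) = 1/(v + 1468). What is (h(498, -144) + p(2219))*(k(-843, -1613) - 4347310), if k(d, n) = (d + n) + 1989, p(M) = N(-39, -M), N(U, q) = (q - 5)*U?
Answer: -499292036842305/1324 ≈ -3.7711e+11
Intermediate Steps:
N(U, q) = U*(-5 + q) (N(U, q) = (-5 + q)*U = U*(-5 + q))
p(M) = 195 + 39*M (p(M) = -39*(-5 - M) = 195 + 39*M)
h(b, v) = 1/(1468 + v)
k(d, n) = 1989 + d + n
(h(498, -144) + p(2219))*(k(-843, -1613) - 4347310) = (1/(1468 - 144) + (195 + 39*2219))*((1989 - 843 - 1613) - 4347310) = (1/1324 + (195 + 86541))*(-467 - 4347310) = (1/1324 + 86736)*(-4347777) = (114838465/1324)*(-4347777) = -499292036842305/1324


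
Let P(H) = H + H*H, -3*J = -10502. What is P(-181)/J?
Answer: 48870/5251 ≈ 9.3068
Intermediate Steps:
J = 10502/3 (J = -⅓*(-10502) = 10502/3 ≈ 3500.7)
P(H) = H + H²
P(-181)/J = (-181*(1 - 181))/(10502/3) = -181*(-180)*(3/10502) = 32580*(3/10502) = 48870/5251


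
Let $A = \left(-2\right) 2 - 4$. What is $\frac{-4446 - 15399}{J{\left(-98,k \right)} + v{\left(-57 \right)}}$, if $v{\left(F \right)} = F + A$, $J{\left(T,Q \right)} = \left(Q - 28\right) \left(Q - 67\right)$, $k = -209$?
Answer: $- \frac{19845}{65347} \approx -0.30369$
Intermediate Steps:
$J{\left(T,Q \right)} = \left(-67 + Q\right) \left(-28 + Q\right)$ ($J{\left(T,Q \right)} = \left(-28 + Q\right) \left(-67 + Q\right) = \left(-67 + Q\right) \left(-28 + Q\right)$)
$A = -8$ ($A = -4 - 4 = -8$)
$v{\left(F \right)} = -8 + F$ ($v{\left(F \right)} = F - 8 = -8 + F$)
$\frac{-4446 - 15399}{J{\left(-98,k \right)} + v{\left(-57 \right)}} = \frac{-4446 - 15399}{\left(1876 + \left(-209\right)^{2} - -19855\right) - 65} = \frac{-4446 - 15399}{\left(1876 + 43681 + 19855\right) - 65} = \frac{-4446 - 15399}{65412 - 65} = - \frac{19845}{65347}$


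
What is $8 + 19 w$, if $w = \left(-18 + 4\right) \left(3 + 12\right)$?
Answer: $-3982$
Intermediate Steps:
$w = -210$ ($w = \left(-14\right) 15 = -210$)
$8 + 19 w = 8 + 19 \left(-210\right) = 8 - 3990 = -3982$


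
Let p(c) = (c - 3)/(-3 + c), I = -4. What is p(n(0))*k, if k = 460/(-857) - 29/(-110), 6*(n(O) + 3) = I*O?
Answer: -25747/94270 ≈ -0.27312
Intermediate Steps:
n(O) = -3 - 2*O/3 (n(O) = -3 + (-4*O)/6 = -3 - 2*O/3)
p(c) = 1 (p(c) = (-3 + c)/(-3 + c) = 1)
k = -25747/94270 (k = 460*(-1/857) - 29*(-1/110) = -460/857 + 29/110 = -25747/94270 ≈ -0.27312)
p(n(0))*k = 1*(-25747/94270) = -25747/94270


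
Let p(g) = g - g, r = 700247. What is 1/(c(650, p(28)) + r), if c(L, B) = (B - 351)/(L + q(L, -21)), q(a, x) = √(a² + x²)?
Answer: 34337453/24062449698652 + 39*√422941/24062449698652 ≈ 1.4281e-6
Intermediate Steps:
p(g) = 0
c(L, B) = (-351 + B)/(L + √(441 + L²)) (c(L, B) = (B - 351)/(L + √(L² + (-21)²)) = (-351 + B)/(L + √(L² + 441)) = (-351 + B)/(L + √(441 + L²)))
1/(c(650, p(28)) + r) = 1/((-351 + 0)/(650 + √(441 + 650²)) + 700247) = 1/(-351/(650 + √(441 + 422500)) + 700247) = 1/(-351/(650 + √422941) + 700247) = 1/(700247 - 351/(650 + √422941))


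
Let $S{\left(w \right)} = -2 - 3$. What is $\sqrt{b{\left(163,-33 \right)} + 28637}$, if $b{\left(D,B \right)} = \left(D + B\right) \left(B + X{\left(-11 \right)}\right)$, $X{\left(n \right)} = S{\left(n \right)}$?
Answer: $3 \sqrt{2633} \approx 153.94$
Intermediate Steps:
$S{\left(w \right)} = -5$ ($S{\left(w \right)} = -2 - 3 = -5$)
$X{\left(n \right)} = -5$
$b{\left(D,B \right)} = \left(-5 + B\right) \left(B + D\right)$ ($b{\left(D,B \right)} = \left(D + B\right) \left(B - 5\right) = \left(B + D\right) \left(-5 + B\right) = \left(-5 + B\right) \left(B + D\right)$)
$\sqrt{b{\left(163,-33 \right)} + 28637} = \sqrt{\left(\left(-33\right)^{2} - -165 - 815 - 5379\right) + 28637} = \sqrt{\left(1089 + 165 - 815 - 5379\right) + 28637} = \sqrt{-4940 + 28637} = \sqrt{23697} = 3 \sqrt{2633}$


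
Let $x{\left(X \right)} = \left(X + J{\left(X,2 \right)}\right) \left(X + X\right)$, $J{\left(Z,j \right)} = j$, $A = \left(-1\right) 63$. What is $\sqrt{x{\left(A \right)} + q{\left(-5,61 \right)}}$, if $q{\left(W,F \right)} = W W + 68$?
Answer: $\sqrt{7779} \approx 88.199$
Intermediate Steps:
$A = -63$
$q{\left(W,F \right)} = 68 + W^{2}$ ($q{\left(W,F \right)} = W^{2} + 68 = 68 + W^{2}$)
$x{\left(X \right)} = 2 X \left(2 + X\right)$ ($x{\left(X \right)} = \left(X + 2\right) \left(X + X\right) = \left(2 + X\right) 2 X = 2 X \left(2 + X\right)$)
$\sqrt{x{\left(A \right)} + q{\left(-5,61 \right)}} = \sqrt{2 \left(-63\right) \left(2 - 63\right) + \left(68 + \left(-5\right)^{2}\right)} = \sqrt{2 \left(-63\right) \left(-61\right) + \left(68 + 25\right)} = \sqrt{7686 + 93} = \sqrt{7779}$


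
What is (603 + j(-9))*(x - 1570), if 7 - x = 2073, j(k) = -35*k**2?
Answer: 8115552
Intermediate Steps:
x = -2066 (x = 7 - 1*2073 = 7 - 2073 = -2066)
(603 + j(-9))*(x - 1570) = (603 - 35*(-9)**2)*(-2066 - 1570) = (603 - 35*81)*(-3636) = (603 - 2835)*(-3636) = -2232*(-3636) = 8115552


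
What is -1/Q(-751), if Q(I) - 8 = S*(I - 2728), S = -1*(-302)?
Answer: 1/1050650 ≈ 9.5179e-7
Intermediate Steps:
S = 302
Q(I) = -823848 + 302*I (Q(I) = 8 + 302*(I - 2728) = 8 + 302*(-2728 + I) = 8 + (-823856 + 302*I) = -823848 + 302*I)
-1/Q(-751) = -1/(-823848 + 302*(-751)) = -1/(-823848 - 226802) = -1/(-1050650) = -1*(-1/1050650) = 1/1050650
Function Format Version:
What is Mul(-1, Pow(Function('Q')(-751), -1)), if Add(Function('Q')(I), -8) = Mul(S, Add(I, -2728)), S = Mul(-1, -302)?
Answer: Rational(1, 1050650) ≈ 9.5179e-7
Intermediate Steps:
S = 302
Function('Q')(I) = Add(-823848, Mul(302, I)) (Function('Q')(I) = Add(8, Mul(302, Add(I, -2728))) = Add(8, Mul(302, Add(-2728, I))) = Add(8, Add(-823856, Mul(302, I))) = Add(-823848, Mul(302, I)))
Mul(-1, Pow(Function('Q')(-751), -1)) = Mul(-1, Pow(Add(-823848, Mul(302, -751)), -1)) = Mul(-1, Pow(Add(-823848, -226802), -1)) = Mul(-1, Pow(-1050650, -1)) = Mul(-1, Rational(-1, 1050650)) = Rational(1, 1050650)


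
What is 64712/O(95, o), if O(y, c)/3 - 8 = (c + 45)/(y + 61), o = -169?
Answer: 841256/281 ≈ 2993.8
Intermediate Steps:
O(y, c) = 24 + 3*(45 + c)/(61 + y) (O(y, c) = 24 + 3*((c + 45)/(y + 61)) = 24 + 3*((45 + c)/(61 + y)) = 24 + 3*(45 + c)/(61 + y))
64712/O(95, o) = 64712/((3*(533 - 169 + 8*95)/(61 + 95))) = 64712/((3*(533 - 169 + 760)/156)) = 64712/((3*(1/156)*1124)) = 64712/(281/13) = 64712*(13/281) = 841256/281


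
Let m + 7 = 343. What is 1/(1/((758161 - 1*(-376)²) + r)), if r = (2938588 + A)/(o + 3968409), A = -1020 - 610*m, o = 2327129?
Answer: 1941498068969/3147769 ≈ 6.1679e+5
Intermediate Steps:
m = 336 (m = -7 + 343 = 336)
A = -205980 (A = -1020 - 610*336 = -1020 - 204960 = -205980)
r = 1366304/3147769 (r = (2938588 - 205980)/(2327129 + 3968409) = 2732608/6295538 = 2732608*(1/6295538) = 1366304/3147769 ≈ 0.43405)
1/(1/((758161 - 1*(-376)²) + r)) = 1/(1/((758161 - 1*(-376)²) + 1366304/3147769)) = 1/(1/((758161 - 1*141376) + 1366304/3147769)) = 1/(1/((758161 - 141376) + 1366304/3147769)) = 1/(1/(616785 + 1366304/3147769)) = 1/(1/(1941498068969/3147769)) = 1/(3147769/1941498068969) = 1941498068969/3147769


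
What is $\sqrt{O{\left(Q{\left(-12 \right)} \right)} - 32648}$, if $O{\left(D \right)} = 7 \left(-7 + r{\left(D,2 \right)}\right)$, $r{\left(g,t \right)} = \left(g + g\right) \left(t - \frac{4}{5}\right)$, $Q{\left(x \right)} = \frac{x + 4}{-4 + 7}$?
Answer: $\frac{7 i \sqrt{16705}}{5} \approx 180.95 i$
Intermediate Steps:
$Q{\left(x \right)} = \frac{4}{3} + \frac{x}{3}$ ($Q{\left(x \right)} = \frac{4 + x}{3} = \left(4 + x\right) \frac{1}{3} = \frac{4}{3} + \frac{x}{3}$)
$r{\left(g,t \right)} = 2 g \left(- \frac{4}{5} + t\right)$ ($r{\left(g,t \right)} = 2 g \left(t - \frac{4}{5}\right) = 2 g \left(- \frac{4}{5} + t\right)$)
$O{\left(D \right)} = -49 + \frac{84 D}{5}$ ($O{\left(D \right)} = 7 \left(-7 + \frac{2 D \left(-4 + 5 \cdot 2\right)}{5}\right) = 7 \left(-7 + \frac{2 D \left(-4 + 10\right)}{5}\right) = 7 \left(-7 + \frac{2}{5} D 6\right) = 7 \left(-7 + \frac{12 D}{5}\right) = -49 + \frac{84 D}{5}$)
$\sqrt{O{\left(Q{\left(-12 \right)} \right)} - 32648} = \sqrt{\left(-49 + \frac{84 \left(\frac{4}{3} + \frac{1}{3} \left(-12\right)\right)}{5}\right) - 32648} = \sqrt{\left(-49 + \frac{84 \left(\frac{4}{3} - 4\right)}{5}\right) - 32648} = \sqrt{\left(-49 + \frac{84}{5} \left(- \frac{8}{3}\right)\right) - 32648} = \sqrt{\left(-49 - \frac{224}{5}\right) - 32648} = \sqrt{- \frac{469}{5} - 32648} = \sqrt{- \frac{163709}{5}} = \frac{7 i \sqrt{16705}}{5}$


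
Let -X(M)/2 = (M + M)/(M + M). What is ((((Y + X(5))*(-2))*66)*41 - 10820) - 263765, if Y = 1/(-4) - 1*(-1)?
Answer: -267820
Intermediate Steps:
Y = ¾ (Y = -¼ + 1 = ¾ ≈ 0.75000)
X(M) = -2 (X(M) = -2*(M + M)/(M + M) = -2*2*M/(2*M) = -2*2*M*1/(2*M) = -2*1 = -2)
((((Y + X(5))*(-2))*66)*41 - 10820) - 263765 = ((((¾ - 2)*(-2))*66)*41 - 10820) - 263765 = ((-5/4*(-2)*66)*41 - 10820) - 263765 = (((5/2)*66)*41 - 10820) - 263765 = (165*41 - 10820) - 263765 = (6765 - 10820) - 263765 = -4055 - 263765 = -267820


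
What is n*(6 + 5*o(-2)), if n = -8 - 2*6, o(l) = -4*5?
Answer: 1880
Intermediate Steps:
o(l) = -20
n = -20 (n = -8 - 12 = -20)
n*(6 + 5*o(-2)) = -20*(6 + 5*(-20)) = -20*(6 - 100) = -20*(-94) = 1880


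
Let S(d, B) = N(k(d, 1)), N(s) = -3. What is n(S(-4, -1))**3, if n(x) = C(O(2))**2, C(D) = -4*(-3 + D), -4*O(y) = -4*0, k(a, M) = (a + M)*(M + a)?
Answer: 2985984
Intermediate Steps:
k(a, M) = (M + a)**2 (k(a, M) = (M + a)*(M + a) = (M + a)**2)
O(y) = 0 (O(y) = -(-1)*0 = -1/4*0 = 0)
C(D) = 12 - 4*D
S(d, B) = -3
n(x) = 144 (n(x) = (12 - 4*0)**2 = (12 + 0)**2 = 12**2 = 144)
n(S(-4, -1))**3 = 144**3 = 2985984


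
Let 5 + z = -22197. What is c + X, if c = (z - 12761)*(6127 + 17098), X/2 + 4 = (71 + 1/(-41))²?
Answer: -1364981426923/1681 ≈ -8.1201e+8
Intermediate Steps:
z = -22202 (z = -5 - 22197 = -22202)
X = 16922752/1681 (X = -8 + 2*(71 + 1/(-41))² = -8 + 2*(71 - 1/41)² = -8 + 2*(2910/41)² = -8 + 2*(8468100/1681) = -8 + 16936200/1681 = 16922752/1681 ≈ 10067.)
c = -812015675 (c = (-22202 - 12761)*(6127 + 17098) = -34963*23225 = -812015675)
c + X = -812015675 + 16922752/1681 = -1364981426923/1681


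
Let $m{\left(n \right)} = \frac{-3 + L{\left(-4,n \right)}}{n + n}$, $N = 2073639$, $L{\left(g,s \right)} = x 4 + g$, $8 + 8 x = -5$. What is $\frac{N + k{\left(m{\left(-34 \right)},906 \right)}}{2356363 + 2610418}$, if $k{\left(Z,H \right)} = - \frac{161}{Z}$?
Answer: $\frac{55966357}{134103087} \approx 0.41734$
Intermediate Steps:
$x = - \frac{13}{8}$ ($x = -1 + \frac{1}{8} \left(-5\right) = -1 - \frac{5}{8} = - \frac{13}{8} \approx -1.625$)
$L{\left(g,s \right)} = - \frac{13}{2} + g$ ($L{\left(g,s \right)} = \left(- \frac{13}{8}\right) 4 + g = - \frac{13}{2} + g$)
$m{\left(n \right)} = - \frac{27}{4 n}$ ($m{\left(n \right)} = \frac{-3 - \frac{21}{2}}{n + n} = \frac{-3 - \frac{21}{2}}{2 n} = - \frac{27 \frac{1}{2 n}}{2} = - \frac{27}{4 n}$)
$\frac{N + k{\left(m{\left(-34 \right)},906 \right)}}{2356363 + 2610418} = \frac{2073639 - \frac{161}{\left(- \frac{27}{4}\right) \frac{1}{-34}}}{2356363 + 2610418} = \frac{2073639 - \frac{161}{\left(- \frac{27}{4}\right) \left(- \frac{1}{34}\right)}}{4966781} = \left(2073639 - \frac{161}{\frac{27}{136}}\right) \frac{1}{4966781} = \left(2073639 - \frac{21896}{27}\right) \frac{1}{4966781} = \frac{55966357}{27} \cdot \frac{1}{4966781} = \frac{55966357}{134103087}$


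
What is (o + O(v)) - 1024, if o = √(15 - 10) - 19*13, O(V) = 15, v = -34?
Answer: -1256 + √5 ≈ -1253.8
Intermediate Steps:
o = -247 + √5 (o = √5 - 247 = -247 + √5 ≈ -244.76)
(o + O(v)) - 1024 = ((-247 + √5) + 15) - 1024 = (-232 + √5) - 1024 = -1256 + √5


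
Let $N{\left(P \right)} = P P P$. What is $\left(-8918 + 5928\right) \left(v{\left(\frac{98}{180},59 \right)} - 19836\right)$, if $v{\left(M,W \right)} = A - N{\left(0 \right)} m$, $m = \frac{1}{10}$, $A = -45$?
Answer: $59444190$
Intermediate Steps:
$m = \frac{1}{10} \approx 0.1$
$N{\left(P \right)} = P^{3}$ ($N{\left(P \right)} = P^{2} P = P^{3}$)
$v{\left(M,W \right)} = -45$ ($v{\left(M,W \right)} = -45 - 0^{3} \cdot \frac{1}{10} = -45 - 0 \cdot \frac{1}{10} = -45 - 0 = -45 + 0 = -45$)
$\left(-8918 + 5928\right) \left(v{\left(\frac{98}{180},59 \right)} - 19836\right) = \left(-8918 + 5928\right) \left(-45 - 19836\right) = - 2990 \left(-45 - 19836\right) = \left(-2990\right) \left(-19881\right) = 59444190$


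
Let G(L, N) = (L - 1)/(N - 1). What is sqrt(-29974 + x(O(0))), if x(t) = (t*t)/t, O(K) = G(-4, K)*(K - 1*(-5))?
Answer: I*sqrt(29949) ≈ 173.06*I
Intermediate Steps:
G(L, N) = (-1 + L)/(-1 + N)
O(K) = -5*(5 + K)/(-1 + K) (O(K) = ((-1 - 4)/(-1 + K))*(K - 1*(-5)) = (-5/(-1 + K))*(K + 5) = (-5/(-1 + K))*(5 + K) = -5*(5 + K)/(-1 + K))
x(t) = t (x(t) = t**2/t = t)
sqrt(-29974 + x(O(0))) = sqrt(-29974 + 5*(-5 - 1*0)/(-1 + 0)) = sqrt(-29974 + 5*(-5 + 0)/(-1)) = sqrt(-29974 + 5*(-1)*(-5)) = sqrt(-29974 + 25) = sqrt(-29949) = I*sqrt(29949)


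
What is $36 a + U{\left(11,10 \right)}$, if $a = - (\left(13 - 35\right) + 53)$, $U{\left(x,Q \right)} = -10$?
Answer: $-1126$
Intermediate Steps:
$a = -31$ ($a = - (-22 + 53) = \left(-1\right) 31 = -31$)
$36 a + U{\left(11,10 \right)} = 36 \left(-31\right) - 10 = -1116 - 10 = -1126$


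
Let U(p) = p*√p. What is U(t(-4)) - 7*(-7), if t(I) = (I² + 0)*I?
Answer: 49 - 512*I ≈ 49.0 - 512.0*I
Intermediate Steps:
t(I) = I³ (t(I) = I²*I = I³)
U(p) = p^(3/2)
U(t(-4)) - 7*(-7) = ((-4)³)^(3/2) - 7*(-7) = (-64)^(3/2) + 49 = -512*I + 49 = 49 - 512*I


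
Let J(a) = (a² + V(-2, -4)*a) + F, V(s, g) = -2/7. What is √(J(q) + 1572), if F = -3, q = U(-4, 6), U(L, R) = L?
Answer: √77721/7 ≈ 39.826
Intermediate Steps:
V(s, g) = -2/7 (V(s, g) = -2*⅐ = -2/7)
q = -4
J(a) = -3 + a² - 2*a/7 (J(a) = (a² - 2*a/7) - 3 = -3 + a² - 2*a/7)
√(J(q) + 1572) = √((-3 + (-4)² - 2/7*(-4)) + 1572) = √((-3 + 16 + 8/7) + 1572) = √(99/7 + 1572) = √(11103/7) = √77721/7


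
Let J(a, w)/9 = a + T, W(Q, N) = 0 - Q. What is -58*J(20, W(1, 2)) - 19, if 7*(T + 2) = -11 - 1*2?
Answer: -59119/7 ≈ -8445.6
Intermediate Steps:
W(Q, N) = -Q
T = -27/7 (T = -2 + (-11 - 1*2)/7 = -2 + (-11 - 2)/7 = -2 + (1/7)*(-13) = -2 - 13/7 = -27/7 ≈ -3.8571)
J(a, w) = -243/7 + 9*a (J(a, w) = 9*(a - 27/7) = 9*(-27/7 + a) = -243/7 + 9*a)
-58*J(20, W(1, 2)) - 19 = -58*(-243/7 + 9*20) - 19 = -58*(-243/7 + 180) - 19 = -58*1017/7 - 19 = -58986/7 - 19 = -59119/7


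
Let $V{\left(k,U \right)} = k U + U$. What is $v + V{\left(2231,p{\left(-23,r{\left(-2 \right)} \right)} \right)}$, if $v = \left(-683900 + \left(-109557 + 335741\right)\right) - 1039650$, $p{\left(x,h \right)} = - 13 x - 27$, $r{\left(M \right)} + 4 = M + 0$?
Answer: $-890262$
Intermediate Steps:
$r{\left(M \right)} = -4 + M$ ($r{\left(M \right)} = -4 + \left(M + 0\right) = -4 + M$)
$p{\left(x,h \right)} = -27 - 13 x$
$V{\left(k,U \right)} = U + U k$ ($V{\left(k,U \right)} = U k + U = U + U k$)
$v = -1497366$ ($v = \left(-683900 + 226184\right) - 1039650 = -457716 - 1039650 = -1497366$)
$v + V{\left(2231,p{\left(-23,r{\left(-2 \right)} \right)} \right)} = -1497366 + \left(-27 - -299\right) \left(1 + 2231\right) = -1497366 + \left(-27 + 299\right) 2232 = -1497366 + 272 \cdot 2232 = -1497366 + 607104 = -890262$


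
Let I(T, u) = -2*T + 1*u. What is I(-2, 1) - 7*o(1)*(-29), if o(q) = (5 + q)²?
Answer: 7313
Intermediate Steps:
I(T, u) = u - 2*T (I(T, u) = -2*T + u = u - 2*T)
I(-2, 1) - 7*o(1)*(-29) = (1 - 2*(-2)) - 7*(5 + 1)²*(-29) = (1 + 4) - 7*6²*(-29) = 5 - 7*36*(-29) = 5 - 252*(-29) = 5 + 7308 = 7313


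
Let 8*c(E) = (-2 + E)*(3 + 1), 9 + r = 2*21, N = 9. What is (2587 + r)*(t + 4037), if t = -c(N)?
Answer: 10567770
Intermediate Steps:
r = 33 (r = -9 + 2*21 = -9 + 42 = 33)
c(E) = -1 + E/2 (c(E) = ((-2 + E)*(3 + 1))/8 = ((-2 + E)*4)/8 = (-8 + 4*E)/8 = -1 + E/2)
t = -7/2 (t = -(-1 + (½)*9) = -(-1 + 9/2) = -1*7/2 = -7/2 ≈ -3.5000)
(2587 + r)*(t + 4037) = (2587 + 33)*(-7/2 + 4037) = 2620*(8067/2) = 10567770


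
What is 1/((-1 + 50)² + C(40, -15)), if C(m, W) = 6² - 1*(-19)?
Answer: 1/2456 ≈ 0.00040717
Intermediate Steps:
C(m, W) = 55 (C(m, W) = 36 + 19 = 55)
1/((-1 + 50)² + C(40, -15)) = 1/((-1 + 50)² + 55) = 1/(49² + 55) = 1/(2401 + 55) = 1/2456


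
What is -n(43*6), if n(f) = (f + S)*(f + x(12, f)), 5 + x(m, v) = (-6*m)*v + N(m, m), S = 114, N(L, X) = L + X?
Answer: 6807228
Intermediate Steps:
x(m, v) = -5 + 2*m - 6*m*v (x(m, v) = -5 + ((-6*m)*v + (m + m)) = -5 + (-6*m*v + 2*m) = -5 + (2*m - 6*m*v) = -5 + 2*m - 6*m*v)
n(f) = (19 - 71*f)*(114 + f) (n(f) = (f + 114)*(f + (-5 + 2*12 - 6*12*f)) = (114 + f)*(f + (-5 + 24 - 72*f)) = (114 + f)*(f + (19 - 72*f)) = (114 + f)*(19 - 71*f) = (19 - 71*f)*(114 + f))
-n(43*6) = -(2166 - 347225*6 - 71*(43*6)²) = -(2166 - 8075*258 - 71*258²) = -(2166 - 2083350 - 71*66564) = -(2166 - 2083350 - 4726044) = -1*(-6807228) = 6807228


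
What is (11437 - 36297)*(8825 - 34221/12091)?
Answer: -23467147880/107 ≈ -2.1932e+8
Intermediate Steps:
(11437 - 36297)*(8825 - 34221/12091) = -24860*(8825 - 34221*1/12091) = -24860*(8825 - 34221/12091) = -24860*106668854/12091 = -23467147880/107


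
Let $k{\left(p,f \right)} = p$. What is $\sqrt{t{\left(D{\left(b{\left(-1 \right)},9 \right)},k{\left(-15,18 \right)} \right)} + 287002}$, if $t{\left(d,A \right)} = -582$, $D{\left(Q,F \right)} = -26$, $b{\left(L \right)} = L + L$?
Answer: $2 \sqrt{71605} \approx 535.18$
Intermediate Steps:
$b{\left(L \right)} = 2 L$
$\sqrt{t{\left(D{\left(b{\left(-1 \right)},9 \right)},k{\left(-15,18 \right)} \right)} + 287002} = \sqrt{-582 + 287002} = \sqrt{286420} = 2 \sqrt{71605}$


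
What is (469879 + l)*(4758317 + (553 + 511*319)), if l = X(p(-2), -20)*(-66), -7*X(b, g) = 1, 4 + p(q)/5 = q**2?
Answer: 16189137922501/7 ≈ 2.3127e+12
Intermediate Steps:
p(q) = -20 + 5*q**2
X(b, g) = -1/7 (X(b, g) = -1/7*1 = -1/7)
l = 66/7 (l = -1/7*(-66) = 66/7 ≈ 9.4286)
(469879 + l)*(4758317 + (553 + 511*319)) = (469879 + 66/7)*(4758317 + (553 + 511*319)) = 3289219*(4758317 + (553 + 163009))/7 = 3289219*(4758317 + 163562)/7 = (3289219/7)*4921879 = 16189137922501/7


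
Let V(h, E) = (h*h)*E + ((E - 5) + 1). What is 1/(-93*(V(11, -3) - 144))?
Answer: 1/47802 ≈ 2.0920e-5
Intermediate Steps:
V(h, E) = -4 + E + E*h**2 (V(h, E) = h**2*E + ((-5 + E) + 1) = E*h**2 + (-4 + E) = -4 + E + E*h**2)
1/(-93*(V(11, -3) - 144)) = 1/(-93*((-4 - 3 - 3*11**2) - 144)) = 1/(-93*((-4 - 3 - 3*121) - 144)) = 1/(-93*((-4 - 3 - 363) - 144)) = 1/(-93*(-370 - 144)) = 1/(-93*(-514)) = 1/47802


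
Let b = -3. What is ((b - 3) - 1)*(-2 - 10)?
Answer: 84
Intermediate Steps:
((b - 3) - 1)*(-2 - 10) = ((-3 - 3) - 1)*(-2 - 10) = (-6 - 1)*(-12) = -7*(-12) = 84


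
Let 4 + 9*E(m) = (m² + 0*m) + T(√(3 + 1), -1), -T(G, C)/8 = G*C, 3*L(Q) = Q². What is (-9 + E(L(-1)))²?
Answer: 384400/6561 ≈ 58.589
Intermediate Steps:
L(Q) = Q²/3
T(G, C) = -8*C*G (T(G, C) = -8*G*C = -8*C*G)
E(m) = 4/3 + m²/9 (E(m) = -4/9 + ((m² + 0*m) - 8*(-1)*√(3 + 1))/9 = -4/9 + ((m² + 0) - 8*(-1)*√4)/9 = -4/9 + (m² - 8*(-1)*2)/9 = -4/9 + (m² + 16)/9 = -4/9 + (16 + m²)/9 = -4/9 + (16/9 + m²/9) = 4/3 + m²/9)
(-9 + E(L(-1)))² = (-9 + (4/3 + ((⅓)*(-1)²)²/9))² = (-9 + (4/3 + ((⅓)*1)²/9))² = (-9 + (4/3 + (⅓)²/9))² = (-9 + (4/3 + (⅑)*(⅑)))² = (-9 + (4/3 + 1/81))² = (-9 + 109/81)² = (-620/81)² = 384400/6561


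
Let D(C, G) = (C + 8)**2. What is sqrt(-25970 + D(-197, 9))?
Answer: 7*sqrt(199) ≈ 98.747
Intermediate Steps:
D(C, G) = (8 + C)**2
sqrt(-25970 + D(-197, 9)) = sqrt(-25970 + (8 - 197)**2) = sqrt(-25970 + (-189)**2) = sqrt(-25970 + 35721) = sqrt(9751) = 7*sqrt(199)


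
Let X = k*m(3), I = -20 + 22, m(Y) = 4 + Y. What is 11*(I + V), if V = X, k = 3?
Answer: 253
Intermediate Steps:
I = 2
X = 21 (X = 3*(4 + 3) = 3*7 = 21)
V = 21
11*(I + V) = 11*(2 + 21) = 11*23 = 253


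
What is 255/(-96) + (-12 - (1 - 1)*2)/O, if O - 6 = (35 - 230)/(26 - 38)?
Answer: -9101/2848 ≈ -3.1956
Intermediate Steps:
O = 89/4 (O = 6 + (35 - 230)/(26 - 38) = 6 - 195/(-12) = 6 - 195*(-1/12) = 6 + 65/4 = 89/4 ≈ 22.250)
255/(-96) + (-12 - (1 - 1)*2)/O = 255/(-96) + (-12 - (1 - 1)*2)/(89/4) = 255*(-1/96) + (-12 - 0*2)*(4/89) = -85/32 + (-12 - 1*0)*(4/89) = -85/32 + (-12 + 0)*(4/89) = -85/32 - 12*4/89 = -85/32 - 48/89 = -9101/2848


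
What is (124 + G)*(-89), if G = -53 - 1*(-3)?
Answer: -6586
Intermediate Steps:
G = -50 (G = -53 + 3 = -50)
(124 + G)*(-89) = (124 - 50)*(-89) = 74*(-89) = -6586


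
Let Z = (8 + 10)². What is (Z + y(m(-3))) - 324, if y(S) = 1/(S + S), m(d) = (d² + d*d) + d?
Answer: 1/30 ≈ 0.033333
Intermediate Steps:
m(d) = d + 2*d² (m(d) = (d² + d²) + d = 2*d² + d = d + 2*d²)
y(S) = 1/(2*S)
Z = 324 (Z = 18² = 324)
(Z + y(m(-3))) - 324 = (324 + 1/(2*((-3*(1 + 2*(-3)))))) - 324 = (324 + 1/(2*((-3*(1 - 6))))) - 324 = (324 + 1/(2*((-3*(-5))))) - 324 = (324 + (½)/15) - 324 = (324 + (½)*(1/15)) - 324 = (324 + 1/30) - 324 = 9721/30 - 324 = 1/30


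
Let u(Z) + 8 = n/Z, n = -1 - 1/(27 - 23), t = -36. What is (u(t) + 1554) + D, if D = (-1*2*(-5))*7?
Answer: 232709/144 ≈ 1616.0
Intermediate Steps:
n = -5/4 (n = -1 - 1/4 = -5/4 ≈ -1.2500)
D = 70 (D = -2*(-5)*7 = 10*7 = 70)
u(Z) = -8 - 5/(4*Z)
(u(t) + 1554) + D = ((-8 - 5/4/(-36)) + 1554) + 70 = ((-8 - 5/4*(-1/36)) + 1554) + 70 = ((-8 + 5/144) + 1554) + 70 = (-1147/144 + 1554) + 70 = 222629/144 + 70 = 232709/144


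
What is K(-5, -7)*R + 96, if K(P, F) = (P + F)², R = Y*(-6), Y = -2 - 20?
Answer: 19104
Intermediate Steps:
Y = -22
R = 132 (R = -22*(-6) = 132)
K(P, F) = (F + P)²
K(-5, -7)*R + 96 = (-7 - 5)²*132 + 96 = (-12)²*132 + 96 = 144*132 + 96 = 19008 + 96 = 19104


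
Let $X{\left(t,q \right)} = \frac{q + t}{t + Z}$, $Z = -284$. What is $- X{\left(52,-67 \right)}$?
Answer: $- \frac{15}{232} \approx -0.064655$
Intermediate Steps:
$X{\left(t,q \right)} = \frac{q + t}{-284 + t}$ ($X{\left(t,q \right)} = \frac{q + t}{t - 284} = \frac{q + t}{-284 + t}$)
$- X{\left(52,-67 \right)} = - \frac{-67 + 52}{-284 + 52} = - \frac{-15}{-232} = - \frac{\left(-1\right) \left(-15\right)}{232} = \left(-1\right) \frac{15}{232} = - \frac{15}{232}$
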